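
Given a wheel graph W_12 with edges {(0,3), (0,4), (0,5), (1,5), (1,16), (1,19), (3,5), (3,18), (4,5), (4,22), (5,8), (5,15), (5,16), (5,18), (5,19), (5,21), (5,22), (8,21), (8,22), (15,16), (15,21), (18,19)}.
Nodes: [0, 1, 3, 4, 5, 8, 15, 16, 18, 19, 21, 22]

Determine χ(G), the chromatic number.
Clique number ω(G) = 3 (lower bound: χ ≥ ω).
Odd cycle [15, 21, 8, 22, 4, 0, 3, 18, 19, 1, 16] needs 3 colors (χ ≥ 3).
Vertex 5 is adjacent to every vertex of [0, 1, 3, 4, 8, 15, 16, 18, 19, 21, 22], which already need 3 colors among themselves, so 5 needs a new color (χ ≥ 4).
The coloring below uses 4 colors, so χ(G) = 4.
A valid 4-coloring: color 1: [5]; color 2: [1, 3, 4, 8, 15]; color 3: [0, 16, 18, 21, 22]; color 4: [19].

χ(G) = 4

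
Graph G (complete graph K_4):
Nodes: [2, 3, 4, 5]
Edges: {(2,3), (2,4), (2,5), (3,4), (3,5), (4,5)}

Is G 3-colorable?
The clique on vertices [2, 3, 4, 5] has size 4 > 3, so it alone needs 4 colors.

No, G is not 3-colorable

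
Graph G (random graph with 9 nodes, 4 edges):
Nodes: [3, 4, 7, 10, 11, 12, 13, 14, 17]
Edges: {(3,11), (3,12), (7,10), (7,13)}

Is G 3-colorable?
A valid 3-coloring: color 1: [3, 4, 7, 14, 17]; color 2: [10, 11, 12, 13].
(χ(G) = 2 ≤ 3.)

Yes, G is 3-colorable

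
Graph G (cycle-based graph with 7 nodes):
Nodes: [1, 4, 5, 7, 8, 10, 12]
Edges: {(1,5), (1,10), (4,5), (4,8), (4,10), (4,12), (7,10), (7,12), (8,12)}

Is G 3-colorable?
A valid 3-coloring: color 1: [1, 4, 7]; color 2: [5, 10, 12]; color 3: [8].
(χ(G) = 3 ≤ 3.)

Yes, G is 3-colorable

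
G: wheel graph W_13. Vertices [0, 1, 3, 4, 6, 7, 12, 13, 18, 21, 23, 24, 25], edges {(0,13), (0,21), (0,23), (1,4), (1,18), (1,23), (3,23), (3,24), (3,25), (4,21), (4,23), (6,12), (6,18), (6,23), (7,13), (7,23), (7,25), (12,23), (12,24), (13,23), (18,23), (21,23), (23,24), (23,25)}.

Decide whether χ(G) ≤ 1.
No, G is not 1-colorable

The clique on vertices [0, 21, 23] has size 3 > 1, so it alone needs 3 colors.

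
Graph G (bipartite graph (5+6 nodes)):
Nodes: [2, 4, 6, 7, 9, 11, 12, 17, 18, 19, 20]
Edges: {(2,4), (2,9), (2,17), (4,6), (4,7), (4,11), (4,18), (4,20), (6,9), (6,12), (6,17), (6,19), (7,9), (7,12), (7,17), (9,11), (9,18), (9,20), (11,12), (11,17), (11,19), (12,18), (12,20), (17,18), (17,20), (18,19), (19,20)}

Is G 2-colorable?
A valid 2-coloring: color 1: [4, 9, 12, 17, 19]; color 2: [2, 6, 7, 11, 18, 20].
(χ(G) = 2 ≤ 2.)

Yes, G is 2-colorable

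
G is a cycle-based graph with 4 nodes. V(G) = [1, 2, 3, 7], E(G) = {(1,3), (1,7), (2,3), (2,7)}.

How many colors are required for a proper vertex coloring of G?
Clique number ω(G) = 2 (lower bound: χ ≥ ω).
The graph is bipartite (no odd cycle), so 2 colors suffice: χ(G) = 2.
A valid 2-coloring: color 1: [1, 2]; color 2: [3, 7].

χ(G) = 2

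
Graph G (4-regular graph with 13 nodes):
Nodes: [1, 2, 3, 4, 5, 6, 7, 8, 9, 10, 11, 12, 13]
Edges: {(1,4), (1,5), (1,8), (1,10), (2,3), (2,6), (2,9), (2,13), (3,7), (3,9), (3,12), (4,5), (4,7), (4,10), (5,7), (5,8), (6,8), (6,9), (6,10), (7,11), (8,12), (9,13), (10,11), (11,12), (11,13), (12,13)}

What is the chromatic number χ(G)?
χ(G) = 4

Clique number ω(G) = 3 (lower bound: χ ≥ ω).
Suppose a proper 3-coloring c exists. The clique [1, 4, 5] takes 3 distinct colors; by symmetry let c(1) = 1, c(4) = 2, c(5) = 3.
- Vertex 7: neighbors [4, 5] already have colors [2, 3] ⇒ c(7) = 1.
- Vertex 8: neighbors [1, 5] already have colors [1, 3] ⇒ c(8) = 2.
- Vertex 10: neighbors [1, 4] already have colors [1, 2] ⇒ c(10) = 3.
- Vertex 6: neighbors [8, 10] already have colors [2, 3] ⇒ c(6) = 1.
- Vertex 11: neighbors [7, 10] already have colors [1, 3] ⇒ c(11) = 2.
- Vertex 2: neighbors [6] already have colors [1]; try each remaining color.
- Case c(2) = 2:
  - Vertex 3: neighbors [7, 2] already have colors [1, 2] ⇒ c(3) = 3.
  - Vertex 9: neighbors [6, 2, 3] already have colors [1, 2, 3] — all 3 colors blocked. Contradiction.
- Case c(2) = 3:
  - Vertex 3: neighbors [7, 2] already have colors [1, 3] ⇒ c(3) = 2.
  - Vertex 9: neighbors [6, 3, 2] already have colors [1, 2, 3] — all 3 colors blocked. Contradiction.
Every case ends in a contradiction, so G has no proper 3-coloring (χ ≥ 4).
The coloring below uses 4 colors, so χ(G) = 4.
A valid 4-coloring: color 1: [1, 3, 6, 13]; color 2: [2, 4, 8, 11]; color 3: [7, 9, 10, 12]; color 4: [5].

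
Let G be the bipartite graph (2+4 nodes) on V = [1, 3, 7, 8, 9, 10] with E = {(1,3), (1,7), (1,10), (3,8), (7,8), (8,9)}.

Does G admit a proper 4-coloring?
Yes, G is 4-colorable

A valid 4-coloring: color 1: [1, 8]; color 2: [3, 7, 9, 10].
(χ(G) = 2 ≤ 4.)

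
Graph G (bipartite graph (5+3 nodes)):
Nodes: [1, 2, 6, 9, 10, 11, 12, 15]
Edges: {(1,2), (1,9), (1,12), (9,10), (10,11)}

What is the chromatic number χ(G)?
χ(G) = 2

Clique number ω(G) = 2 (lower bound: χ ≥ ω).
The graph is bipartite (no odd cycle), so 2 colors suffice: χ(G) = 2.
A valid 2-coloring: color 1: [1, 6, 10, 15]; color 2: [2, 9, 11, 12].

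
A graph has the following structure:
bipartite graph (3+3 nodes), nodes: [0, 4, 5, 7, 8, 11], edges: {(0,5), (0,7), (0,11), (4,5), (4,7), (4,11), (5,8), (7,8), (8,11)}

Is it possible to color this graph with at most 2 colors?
A valid 2-coloring: color 1: [0, 4, 8]; color 2: [5, 7, 11].
(χ(G) = 2 ≤ 2.)

Yes, G is 2-colorable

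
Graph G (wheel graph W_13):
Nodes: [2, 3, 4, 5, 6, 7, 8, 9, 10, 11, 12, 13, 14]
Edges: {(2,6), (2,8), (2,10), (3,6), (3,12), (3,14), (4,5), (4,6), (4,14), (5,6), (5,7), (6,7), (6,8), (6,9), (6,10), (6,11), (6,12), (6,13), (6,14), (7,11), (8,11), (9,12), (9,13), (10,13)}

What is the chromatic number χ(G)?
Clique number ω(G) = 3 (lower bound: χ ≥ ω).
The clique on [2, 6, 8] has size 3, forcing χ ≥ 3, and the coloring below uses 3 colors, so χ(G) = 3.
A valid 3-coloring: color 1: [6]; color 2: [2, 5, 11, 12, 13, 14]; color 3: [3, 4, 7, 8, 9, 10].

χ(G) = 3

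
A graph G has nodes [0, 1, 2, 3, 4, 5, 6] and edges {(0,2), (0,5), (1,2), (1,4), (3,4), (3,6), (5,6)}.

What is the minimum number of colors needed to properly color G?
Clique number ω(G) = 2 (lower bound: χ ≥ ω).
Odd cycle [3, 4, 1, 2, 0, 5, 6] needs 3 colors (χ ≥ 3).
The coloring below uses 3 colors, so χ(G) = 3.
A valid 3-coloring: color 1: [1, 3, 5]; color 2: [0, 4, 6]; color 3: [2].

χ(G) = 3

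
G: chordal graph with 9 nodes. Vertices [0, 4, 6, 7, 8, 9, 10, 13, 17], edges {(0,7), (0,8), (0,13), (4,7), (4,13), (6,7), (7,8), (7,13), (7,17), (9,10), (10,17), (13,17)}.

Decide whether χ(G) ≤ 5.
Yes, G is 5-colorable

A valid 5-coloring: color 1: [7, 10]; color 2: [6, 8, 9, 13]; color 3: [0, 4, 17].
(χ(G) = 3 ≤ 5.)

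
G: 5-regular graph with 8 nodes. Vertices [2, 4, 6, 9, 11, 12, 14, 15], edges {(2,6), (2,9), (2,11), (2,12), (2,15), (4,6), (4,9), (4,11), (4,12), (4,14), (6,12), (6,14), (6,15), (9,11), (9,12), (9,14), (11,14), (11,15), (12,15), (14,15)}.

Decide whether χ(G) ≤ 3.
No, G is not 3-colorable

The clique on vertices [2, 6, 12, 15] has size 4 > 3, so it alone needs 4 colors.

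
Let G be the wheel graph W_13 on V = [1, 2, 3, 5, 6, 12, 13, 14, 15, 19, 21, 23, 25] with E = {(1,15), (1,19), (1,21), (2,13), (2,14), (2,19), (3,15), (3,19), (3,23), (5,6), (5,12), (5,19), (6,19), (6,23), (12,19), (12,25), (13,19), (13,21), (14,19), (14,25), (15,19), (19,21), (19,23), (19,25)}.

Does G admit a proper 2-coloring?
The clique on vertices [1, 19, 21] has size 3 > 2, so it alone needs 3 colors.

No, G is not 2-colorable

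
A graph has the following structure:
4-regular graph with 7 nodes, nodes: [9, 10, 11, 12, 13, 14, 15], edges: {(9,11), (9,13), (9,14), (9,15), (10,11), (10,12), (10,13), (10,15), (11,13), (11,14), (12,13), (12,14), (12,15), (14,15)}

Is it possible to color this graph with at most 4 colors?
Yes, G is 4-colorable

A valid 4-coloring: color 1: [11, 12]; color 2: [9, 10]; color 3: [13, 15]; color 4: [14].
(χ(G) = 4 ≤ 4.)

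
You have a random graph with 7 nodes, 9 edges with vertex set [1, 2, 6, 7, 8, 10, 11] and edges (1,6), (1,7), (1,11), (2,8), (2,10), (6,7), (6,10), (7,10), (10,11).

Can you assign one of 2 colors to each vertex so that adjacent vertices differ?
No, G is not 2-colorable

The clique on vertices [1, 6, 7] has size 3 > 2, so it alone needs 3 colors.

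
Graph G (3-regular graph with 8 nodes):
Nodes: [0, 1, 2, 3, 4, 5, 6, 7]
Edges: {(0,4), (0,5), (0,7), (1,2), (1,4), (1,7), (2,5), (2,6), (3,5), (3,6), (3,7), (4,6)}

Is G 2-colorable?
Odd cycle [6, 4, 1, 7, 3] needs 3 colors (χ ≥ 3).
Hence χ(G) ≥ 3 > 2, so no proper 2-coloring exists.

No, G is not 2-colorable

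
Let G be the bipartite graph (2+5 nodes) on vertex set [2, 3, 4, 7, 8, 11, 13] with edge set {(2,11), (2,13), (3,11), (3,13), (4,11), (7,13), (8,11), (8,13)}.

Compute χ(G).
χ(G) = 2

Clique number ω(G) = 2 (lower bound: χ ≥ ω).
The graph is bipartite (no odd cycle), so 2 colors suffice: χ(G) = 2.
A valid 2-coloring: color 1: [11, 13]; color 2: [2, 3, 4, 7, 8].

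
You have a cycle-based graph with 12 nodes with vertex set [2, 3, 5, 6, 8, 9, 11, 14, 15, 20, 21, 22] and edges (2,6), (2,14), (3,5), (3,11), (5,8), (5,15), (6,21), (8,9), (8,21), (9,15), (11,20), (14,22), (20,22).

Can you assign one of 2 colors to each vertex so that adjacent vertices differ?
Yes, G is 2-colorable

A valid 2-coloring: color 1: [2, 5, 9, 11, 21, 22]; color 2: [3, 6, 8, 14, 15, 20].
(χ(G) = 2 ≤ 2.)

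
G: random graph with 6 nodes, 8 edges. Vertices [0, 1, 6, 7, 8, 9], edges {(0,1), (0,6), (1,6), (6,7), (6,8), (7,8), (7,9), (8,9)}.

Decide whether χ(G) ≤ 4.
A valid 4-coloring: color 1: [6, 9]; color 2: [0, 8]; color 3: [1, 7].
(χ(G) = 3 ≤ 4.)

Yes, G is 4-colorable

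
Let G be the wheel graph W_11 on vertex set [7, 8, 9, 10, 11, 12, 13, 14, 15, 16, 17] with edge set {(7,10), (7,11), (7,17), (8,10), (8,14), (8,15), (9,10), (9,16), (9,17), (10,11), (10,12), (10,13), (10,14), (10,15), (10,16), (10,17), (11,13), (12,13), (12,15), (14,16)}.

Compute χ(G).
Clique number ω(G) = 3 (lower bound: χ ≥ ω).
The clique on [7, 10, 17] has size 3, forcing χ ≥ 3, and the coloring below uses 3 colors, so χ(G) = 3.
A valid 3-coloring: color 1: [10]; color 2: [8, 11, 12, 16, 17]; color 3: [7, 9, 13, 14, 15].

χ(G) = 3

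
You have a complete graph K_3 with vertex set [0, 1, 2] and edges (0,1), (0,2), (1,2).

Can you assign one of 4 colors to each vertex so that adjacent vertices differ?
A valid 4-coloring: color 1: [2]; color 2: [1]; color 3: [0].
(χ(G) = 3 ≤ 4.)

Yes, G is 4-colorable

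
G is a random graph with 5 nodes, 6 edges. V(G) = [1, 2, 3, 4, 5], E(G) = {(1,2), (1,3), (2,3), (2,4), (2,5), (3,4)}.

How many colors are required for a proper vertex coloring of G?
χ(G) = 3

Clique number ω(G) = 3 (lower bound: χ ≥ ω).
The clique on [1, 2, 3] has size 3, forcing χ ≥ 3, and the coloring below uses 3 colors, so χ(G) = 3.
A valid 3-coloring: color 1: [2]; color 2: [3, 5]; color 3: [1, 4].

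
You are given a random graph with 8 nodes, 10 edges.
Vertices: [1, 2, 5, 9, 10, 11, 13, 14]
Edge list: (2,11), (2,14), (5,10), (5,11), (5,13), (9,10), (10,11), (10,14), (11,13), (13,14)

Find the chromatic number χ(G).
Clique number ω(G) = 3 (lower bound: χ ≥ ω).
The clique on [5, 10, 11] has size 3, forcing χ ≥ 3, and the coloring below uses 3 colors, so χ(G) = 3.
A valid 3-coloring: color 1: [1, 2, 10, 13]; color 2: [9, 11, 14]; color 3: [5].

χ(G) = 3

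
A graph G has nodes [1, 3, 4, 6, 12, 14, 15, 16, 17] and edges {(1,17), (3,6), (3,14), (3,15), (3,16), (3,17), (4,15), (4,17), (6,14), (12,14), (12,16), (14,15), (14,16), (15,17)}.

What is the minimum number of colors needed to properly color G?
Clique number ω(G) = 3 (lower bound: χ ≥ ω).
The clique on [3, 15, 17] has size 3, forcing χ ≥ 3, and the coloring below uses 3 colors, so χ(G) = 3.
A valid 3-coloring: color 1: [14, 17]; color 2: [1, 3, 4, 12]; color 3: [6, 15, 16].

χ(G) = 3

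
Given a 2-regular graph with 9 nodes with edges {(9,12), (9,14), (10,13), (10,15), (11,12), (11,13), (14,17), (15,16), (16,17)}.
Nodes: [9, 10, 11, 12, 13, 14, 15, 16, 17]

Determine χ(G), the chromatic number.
Clique number ω(G) = 2 (lower bound: χ ≥ ω).
Odd cycle [15, 16, 17, 14, 9, 12, 11, 13, 10] needs 3 colors (χ ≥ 3).
The coloring below uses 3 colors, so χ(G) = 3.
A valid 3-coloring: color 1: [12, 13, 14, 16]; color 2: [9, 10, 11, 17]; color 3: [15].

χ(G) = 3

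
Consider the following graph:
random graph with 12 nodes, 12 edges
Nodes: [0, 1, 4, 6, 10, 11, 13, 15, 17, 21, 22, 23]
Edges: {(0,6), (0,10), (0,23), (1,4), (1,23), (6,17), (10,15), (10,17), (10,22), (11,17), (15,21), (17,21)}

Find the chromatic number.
χ(G) = 2

Clique number ω(G) = 2 (lower bound: χ ≥ ω).
The graph is bipartite (no odd cycle), so 2 colors suffice: χ(G) = 2.
A valid 2-coloring: color 1: [4, 6, 10, 11, 13, 21, 23]; color 2: [0, 1, 15, 17, 22].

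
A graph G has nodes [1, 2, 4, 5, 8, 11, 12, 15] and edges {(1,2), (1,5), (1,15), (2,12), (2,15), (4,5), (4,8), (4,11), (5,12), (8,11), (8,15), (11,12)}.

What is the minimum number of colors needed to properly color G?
χ(G) = 3

Clique number ω(G) = 3 (lower bound: χ ≥ ω).
The clique on [1, 2, 15] has size 3, forcing χ ≥ 3, and the coloring below uses 3 colors, so χ(G) = 3.
A valid 3-coloring: color 1: [5, 11, 15]; color 2: [1, 8, 12]; color 3: [2, 4].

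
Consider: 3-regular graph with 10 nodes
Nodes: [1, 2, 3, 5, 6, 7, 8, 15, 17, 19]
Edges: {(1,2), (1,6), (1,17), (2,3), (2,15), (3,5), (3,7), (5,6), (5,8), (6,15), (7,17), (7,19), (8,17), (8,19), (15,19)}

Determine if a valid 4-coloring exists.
Yes, G is 4-colorable

A valid 4-coloring: color 1: [1, 3, 8, 15]; color 2: [2, 6, 17, 19]; color 3: [5, 7].
(χ(G) = 3 ≤ 4.)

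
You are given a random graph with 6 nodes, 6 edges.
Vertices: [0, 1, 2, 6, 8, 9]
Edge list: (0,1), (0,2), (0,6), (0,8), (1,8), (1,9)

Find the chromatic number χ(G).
Clique number ω(G) = 3 (lower bound: χ ≥ ω).
The clique on [0, 1, 8] has size 3, forcing χ ≥ 3, and the coloring below uses 3 colors, so χ(G) = 3.
A valid 3-coloring: color 1: [0, 9]; color 2: [1, 2, 6]; color 3: [8].

χ(G) = 3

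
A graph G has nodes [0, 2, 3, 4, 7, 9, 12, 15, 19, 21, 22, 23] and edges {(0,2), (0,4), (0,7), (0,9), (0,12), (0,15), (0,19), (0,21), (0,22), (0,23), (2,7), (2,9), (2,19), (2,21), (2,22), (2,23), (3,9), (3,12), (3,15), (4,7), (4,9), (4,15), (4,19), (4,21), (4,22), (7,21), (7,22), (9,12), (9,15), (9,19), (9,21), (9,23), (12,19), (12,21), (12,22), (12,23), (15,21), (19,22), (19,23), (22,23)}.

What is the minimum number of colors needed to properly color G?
Clique number ω(G) = 5 (lower bound: χ ≥ ω).
The clique on [0, 2, 9, 19, 23] has size 5, forcing χ ≥ 5, and the coloring below uses 5 colors, so χ(G) = 5.
A valid 5-coloring: color 1: [0, 3]; color 2: [9, 22]; color 3: [19, 21]; color 4: [2, 4, 12]; color 5: [7, 15, 23].

χ(G) = 5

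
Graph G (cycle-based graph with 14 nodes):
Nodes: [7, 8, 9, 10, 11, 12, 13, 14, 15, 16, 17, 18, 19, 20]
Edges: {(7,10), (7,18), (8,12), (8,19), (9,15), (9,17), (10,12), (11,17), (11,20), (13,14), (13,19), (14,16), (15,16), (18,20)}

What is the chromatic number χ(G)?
χ(G) = 2

Clique number ω(G) = 2 (lower bound: χ ≥ ω).
The graph is bipartite (no odd cycle), so 2 colors suffice: χ(G) = 2.
A valid 2-coloring: color 1: [8, 9, 10, 11, 13, 16, 18]; color 2: [7, 12, 14, 15, 17, 19, 20].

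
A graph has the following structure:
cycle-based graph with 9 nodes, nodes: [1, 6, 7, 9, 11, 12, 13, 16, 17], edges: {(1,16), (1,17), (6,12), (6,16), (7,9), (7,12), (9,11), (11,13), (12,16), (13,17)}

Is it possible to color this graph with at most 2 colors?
The clique on vertices [6, 12, 16] has size 3 > 2, so it alone needs 3 colors.

No, G is not 2-colorable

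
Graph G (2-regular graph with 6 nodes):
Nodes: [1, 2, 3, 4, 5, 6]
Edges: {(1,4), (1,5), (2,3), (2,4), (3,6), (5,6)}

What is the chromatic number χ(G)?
χ(G) = 2

Clique number ω(G) = 2 (lower bound: χ ≥ ω).
The graph is bipartite (no odd cycle), so 2 colors suffice: χ(G) = 2.
A valid 2-coloring: color 1: [1, 2, 6]; color 2: [3, 4, 5].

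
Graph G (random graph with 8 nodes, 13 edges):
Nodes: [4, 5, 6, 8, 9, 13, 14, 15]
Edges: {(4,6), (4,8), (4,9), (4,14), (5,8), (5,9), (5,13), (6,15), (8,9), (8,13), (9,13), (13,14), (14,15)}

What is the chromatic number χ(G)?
Clique number ω(G) = 4 (lower bound: χ ≥ ω).
The clique on [5, 8, 9, 13] has size 4, forcing χ ≥ 4, and the coloring below uses 4 colors, so χ(G) = 4.
A valid 4-coloring: color 1: [6, 8, 14]; color 2: [4, 13, 15]; color 3: [9]; color 4: [5].

χ(G) = 4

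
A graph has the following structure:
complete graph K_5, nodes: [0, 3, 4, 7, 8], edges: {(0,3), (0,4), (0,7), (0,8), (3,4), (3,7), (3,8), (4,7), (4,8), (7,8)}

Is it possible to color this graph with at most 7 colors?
A valid 7-coloring: color 1: [7]; color 2: [8]; color 3: [0]; color 4: [3]; color 5: [4].
(χ(G) = 5 ≤ 7.)

Yes, G is 7-colorable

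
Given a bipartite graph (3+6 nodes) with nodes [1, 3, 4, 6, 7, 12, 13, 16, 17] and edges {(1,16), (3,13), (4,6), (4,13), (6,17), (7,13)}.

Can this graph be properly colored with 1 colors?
Edge (1,16) forces its endpoints to differ, so 1 color is not enough.

No, G is not 1-colorable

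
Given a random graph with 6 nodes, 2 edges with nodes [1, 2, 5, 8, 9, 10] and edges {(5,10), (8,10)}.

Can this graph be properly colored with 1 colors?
Edge (8,10) forces its endpoints to differ, so 1 color is not enough.

No, G is not 1-colorable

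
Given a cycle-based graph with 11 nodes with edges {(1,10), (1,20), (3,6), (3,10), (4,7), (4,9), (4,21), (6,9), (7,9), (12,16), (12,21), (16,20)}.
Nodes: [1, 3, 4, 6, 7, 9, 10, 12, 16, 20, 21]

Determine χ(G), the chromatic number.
Clique number ω(G) = 3 (lower bound: χ ≥ ω).
The clique on [4, 7, 9] has size 3, forcing χ ≥ 3, and the coloring below uses 3 colors, so χ(G) = 3.
A valid 3-coloring: color 1: [4, 6, 10, 12, 20]; color 2: [1, 3, 9, 16, 21]; color 3: [7].

χ(G) = 3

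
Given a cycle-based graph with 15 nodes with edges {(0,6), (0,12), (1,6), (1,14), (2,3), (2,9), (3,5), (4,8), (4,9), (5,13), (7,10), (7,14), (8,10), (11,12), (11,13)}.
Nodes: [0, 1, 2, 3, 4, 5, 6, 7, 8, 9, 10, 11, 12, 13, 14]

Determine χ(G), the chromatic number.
Clique number ω(G) = 2 (lower bound: χ ≥ ω).
Odd cycle [11, 13, 5, 3, 2, 9, 4, 8, 10, 7, 14, 1, 6, 0, 12] needs 3 colors (χ ≥ 3).
The coloring below uses 3 colors, so χ(G) = 3.
A valid 3-coloring: color 1: [0, 2, 4, 5, 10, 11, 14]; color 2: [1, 3, 7, 8, 9, 12, 13]; color 3: [6].

χ(G) = 3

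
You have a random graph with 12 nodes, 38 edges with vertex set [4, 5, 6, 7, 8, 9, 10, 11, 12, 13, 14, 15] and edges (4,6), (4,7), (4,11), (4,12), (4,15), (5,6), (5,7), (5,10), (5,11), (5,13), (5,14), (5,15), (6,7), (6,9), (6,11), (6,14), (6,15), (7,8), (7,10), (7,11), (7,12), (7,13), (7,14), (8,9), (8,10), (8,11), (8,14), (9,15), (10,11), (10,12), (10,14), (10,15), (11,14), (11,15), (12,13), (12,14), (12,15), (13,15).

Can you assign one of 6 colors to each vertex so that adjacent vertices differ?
A valid 6-coloring: color 1: [7, 15]; color 2: [9, 11, 12]; color 3: [4, 13, 14]; color 4: [6, 10]; color 5: [5, 8].
(χ(G) = 5 ≤ 6.)

Yes, G is 6-colorable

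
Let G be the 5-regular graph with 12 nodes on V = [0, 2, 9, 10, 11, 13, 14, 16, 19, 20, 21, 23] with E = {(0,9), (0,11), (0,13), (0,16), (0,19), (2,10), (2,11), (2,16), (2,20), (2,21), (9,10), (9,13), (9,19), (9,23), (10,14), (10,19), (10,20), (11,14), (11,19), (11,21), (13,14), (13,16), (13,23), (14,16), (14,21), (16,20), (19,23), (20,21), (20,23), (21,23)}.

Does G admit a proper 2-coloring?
The clique on vertices [0, 13, 16] has size 3 > 2, so it alone needs 3 colors.

No, G is not 2-colorable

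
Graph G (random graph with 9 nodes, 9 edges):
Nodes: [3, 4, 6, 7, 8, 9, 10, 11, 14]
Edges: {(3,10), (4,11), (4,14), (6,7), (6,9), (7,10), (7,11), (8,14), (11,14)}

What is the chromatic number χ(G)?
Clique number ω(G) = 3 (lower bound: χ ≥ ω).
The clique on [4, 11, 14] has size 3, forcing χ ≥ 3, and the coloring below uses 3 colors, so χ(G) = 3.
A valid 3-coloring: color 1: [6, 8, 10, 11]; color 2: [3, 7, 9, 14]; color 3: [4].

χ(G) = 3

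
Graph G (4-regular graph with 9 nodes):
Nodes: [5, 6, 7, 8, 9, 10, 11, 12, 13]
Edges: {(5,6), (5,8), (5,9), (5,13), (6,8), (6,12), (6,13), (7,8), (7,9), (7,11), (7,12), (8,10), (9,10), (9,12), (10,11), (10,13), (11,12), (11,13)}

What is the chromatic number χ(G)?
Clique number ω(G) = 3 (lower bound: χ ≥ ω).
The clique on [5, 6, 8] has size 3, forcing χ ≥ 3, and the coloring below uses 3 colors, so χ(G) = 3.
A valid 3-coloring: color 1: [6, 9, 11]; color 2: [5, 7, 10]; color 3: [8, 12, 13].

χ(G) = 3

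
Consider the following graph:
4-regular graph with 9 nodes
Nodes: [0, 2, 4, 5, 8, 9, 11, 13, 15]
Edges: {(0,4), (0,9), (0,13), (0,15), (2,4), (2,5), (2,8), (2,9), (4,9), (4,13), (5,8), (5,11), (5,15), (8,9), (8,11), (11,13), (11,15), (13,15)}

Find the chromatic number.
χ(G) = 3

Clique number ω(G) = 3 (lower bound: χ ≥ ω).
The clique on [0, 4, 9] has size 3, forcing χ ≥ 3, and the coloring below uses 3 colors, so χ(G) = 3.
A valid 3-coloring: color 1: [5, 9, 13]; color 2: [4, 8, 15]; color 3: [0, 2, 11].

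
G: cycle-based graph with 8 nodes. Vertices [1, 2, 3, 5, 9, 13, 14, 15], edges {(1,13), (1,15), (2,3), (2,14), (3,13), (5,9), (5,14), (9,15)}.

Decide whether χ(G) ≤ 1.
No, G is not 1-colorable

Edge (1,13) forces its endpoints to differ, so 1 color is not enough.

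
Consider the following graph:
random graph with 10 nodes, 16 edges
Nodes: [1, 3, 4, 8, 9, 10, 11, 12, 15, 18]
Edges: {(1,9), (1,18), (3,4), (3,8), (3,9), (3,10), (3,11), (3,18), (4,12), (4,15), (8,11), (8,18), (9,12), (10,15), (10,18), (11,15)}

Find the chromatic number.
χ(G) = 3

Clique number ω(G) = 3 (lower bound: χ ≥ ω).
The clique on [3, 8, 18] has size 3, forcing χ ≥ 3, and the coloring below uses 3 colors, so χ(G) = 3.
A valid 3-coloring: color 1: [1, 3, 12, 15]; color 2: [4, 9, 11, 18]; color 3: [8, 10].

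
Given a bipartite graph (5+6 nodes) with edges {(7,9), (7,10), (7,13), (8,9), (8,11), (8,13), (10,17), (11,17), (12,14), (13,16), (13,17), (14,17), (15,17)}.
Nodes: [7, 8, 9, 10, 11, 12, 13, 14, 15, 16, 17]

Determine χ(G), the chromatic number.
χ(G) = 2

Clique number ω(G) = 2 (lower bound: χ ≥ ω).
The graph is bipartite (no odd cycle), so 2 colors suffice: χ(G) = 2.
A valid 2-coloring: color 1: [7, 8, 12, 16, 17]; color 2: [9, 10, 11, 13, 14, 15].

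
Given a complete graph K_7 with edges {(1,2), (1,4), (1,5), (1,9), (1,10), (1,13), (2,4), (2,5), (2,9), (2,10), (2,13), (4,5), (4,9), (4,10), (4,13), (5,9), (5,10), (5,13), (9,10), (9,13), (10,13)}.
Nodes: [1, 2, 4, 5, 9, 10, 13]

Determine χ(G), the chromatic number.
χ(G) = 7

Clique number ω(G) = 7 (lower bound: χ ≥ ω).
The clique on [1, 2, 4, 5, 9, 10, 13] has size 7, forcing χ ≥ 7, and the coloring below uses 7 colors, so χ(G) = 7.
A valid 7-coloring: color 1: [2]; color 2: [10]; color 3: [1]; color 4: [4]; color 5: [13]; color 6: [9]; color 7: [5].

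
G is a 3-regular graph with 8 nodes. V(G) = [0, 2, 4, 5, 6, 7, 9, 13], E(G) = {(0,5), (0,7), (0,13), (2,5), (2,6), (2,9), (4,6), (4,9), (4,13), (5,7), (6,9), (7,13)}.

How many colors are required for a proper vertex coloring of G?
χ(G) = 3

Clique number ω(G) = 3 (lower bound: χ ≥ ω).
The clique on [0, 7, 13] has size 3, forcing χ ≥ 3, and the coloring below uses 3 colors, so χ(G) = 3.
A valid 3-coloring: color 1: [2, 4, 7]; color 2: [5, 9, 13]; color 3: [0, 6].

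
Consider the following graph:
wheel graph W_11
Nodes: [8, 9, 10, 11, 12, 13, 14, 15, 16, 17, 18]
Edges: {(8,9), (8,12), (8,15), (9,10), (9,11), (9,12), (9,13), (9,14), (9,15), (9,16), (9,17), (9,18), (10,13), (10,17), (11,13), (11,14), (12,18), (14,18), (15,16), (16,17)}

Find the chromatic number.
Clique number ω(G) = 3 (lower bound: χ ≥ ω).
The clique on [8, 9, 12] has size 3, forcing χ ≥ 3, and the coloring below uses 3 colors, so χ(G) = 3.
A valid 3-coloring: color 1: [9]; color 2: [8, 10, 11, 16, 18]; color 3: [12, 13, 14, 15, 17].

χ(G) = 3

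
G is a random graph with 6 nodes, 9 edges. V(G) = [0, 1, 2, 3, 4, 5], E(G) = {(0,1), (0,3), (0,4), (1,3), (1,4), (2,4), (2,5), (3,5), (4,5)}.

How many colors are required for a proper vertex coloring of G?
χ(G) = 3

Clique number ω(G) = 3 (lower bound: χ ≥ ω).
The clique on [0, 1, 3] has size 3, forcing χ ≥ 3, and the coloring below uses 3 colors, so χ(G) = 3.
A valid 3-coloring: color 1: [3, 4]; color 2: [1, 5]; color 3: [0, 2].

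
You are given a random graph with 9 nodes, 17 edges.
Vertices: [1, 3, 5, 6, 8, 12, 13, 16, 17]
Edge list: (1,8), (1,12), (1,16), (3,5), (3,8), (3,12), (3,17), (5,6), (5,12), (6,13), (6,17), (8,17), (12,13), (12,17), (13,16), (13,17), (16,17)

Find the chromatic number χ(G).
Clique number ω(G) = 3 (lower bound: χ ≥ ω).
The clique on [3, 5, 12] has size 3, forcing χ ≥ 3, and the coloring below uses 3 colors, so χ(G) = 3.
A valid 3-coloring: color 1: [1, 5, 17]; color 2: [6, 8, 12, 16]; color 3: [3, 13].

χ(G) = 3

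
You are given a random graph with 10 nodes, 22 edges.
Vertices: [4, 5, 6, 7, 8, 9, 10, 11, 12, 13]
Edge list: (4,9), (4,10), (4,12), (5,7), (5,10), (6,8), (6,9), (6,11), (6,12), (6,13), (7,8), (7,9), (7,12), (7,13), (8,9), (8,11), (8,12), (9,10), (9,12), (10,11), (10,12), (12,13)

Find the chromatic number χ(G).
Clique number ω(G) = 4 (lower bound: χ ≥ ω).
The clique on [6, 8, 9, 12] has size 4, forcing χ ≥ 4, and the coloring below uses 4 colors, so χ(G) = 4.
A valid 4-coloring: color 1: [5, 11, 12]; color 2: [9, 13]; color 3: [8, 10]; color 4: [4, 6, 7].

χ(G) = 4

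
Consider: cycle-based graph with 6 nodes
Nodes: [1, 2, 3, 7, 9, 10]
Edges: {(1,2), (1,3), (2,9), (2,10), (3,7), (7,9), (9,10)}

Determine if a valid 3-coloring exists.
Yes, G is 3-colorable

A valid 3-coloring: color 1: [3, 9]; color 2: [2, 7]; color 3: [1, 10].
(χ(G) = 3 ≤ 3.)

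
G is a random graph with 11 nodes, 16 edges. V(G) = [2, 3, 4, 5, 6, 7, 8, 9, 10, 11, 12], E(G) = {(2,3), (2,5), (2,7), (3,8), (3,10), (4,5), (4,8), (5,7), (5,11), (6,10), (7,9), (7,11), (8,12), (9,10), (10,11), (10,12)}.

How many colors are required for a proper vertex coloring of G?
χ(G) = 3

Clique number ω(G) = 3 (lower bound: χ ≥ ω).
The clique on [2, 5, 7] has size 3, forcing χ ≥ 3, and the coloring below uses 3 colors, so χ(G) = 3.
A valid 3-coloring: color 1: [5, 8, 10]; color 2: [2, 4, 6, 9, 11, 12]; color 3: [3, 7].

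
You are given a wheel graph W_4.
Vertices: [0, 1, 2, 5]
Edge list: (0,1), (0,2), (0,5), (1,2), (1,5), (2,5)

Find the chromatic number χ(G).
Clique number ω(G) = 4 (lower bound: χ ≥ ω).
The clique on [0, 1, 2, 5] has size 4, forcing χ ≥ 4, and the coloring below uses 4 colors, so χ(G) = 4.
A valid 4-coloring: color 1: [5]; color 2: [1]; color 3: [2]; color 4: [0].

χ(G) = 4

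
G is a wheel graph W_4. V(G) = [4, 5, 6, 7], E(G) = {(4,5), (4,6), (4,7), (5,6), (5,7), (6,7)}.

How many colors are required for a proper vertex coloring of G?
Clique number ω(G) = 4 (lower bound: χ ≥ ω).
The clique on [4, 5, 6, 7] has size 4, forcing χ ≥ 4, and the coloring below uses 4 colors, so χ(G) = 4.
A valid 4-coloring: color 1: [5]; color 2: [6]; color 3: [4]; color 4: [7].

χ(G) = 4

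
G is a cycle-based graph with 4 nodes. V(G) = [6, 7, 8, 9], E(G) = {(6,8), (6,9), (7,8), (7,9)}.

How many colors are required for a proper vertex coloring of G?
Clique number ω(G) = 2 (lower bound: χ ≥ ω).
The graph is bipartite (no odd cycle), so 2 colors suffice: χ(G) = 2.
A valid 2-coloring: color 1: [6, 7]; color 2: [8, 9].

χ(G) = 2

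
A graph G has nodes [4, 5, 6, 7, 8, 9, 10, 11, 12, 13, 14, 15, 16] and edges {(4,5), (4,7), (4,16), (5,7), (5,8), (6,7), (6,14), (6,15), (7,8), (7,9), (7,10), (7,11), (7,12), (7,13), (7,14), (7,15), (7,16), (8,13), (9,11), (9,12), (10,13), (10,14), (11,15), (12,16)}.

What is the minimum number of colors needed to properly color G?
χ(G) = 3

Clique number ω(G) = 3 (lower bound: χ ≥ ω).
The clique on [4, 7, 16] has size 3, forcing χ ≥ 3, and the coloring below uses 3 colors, so χ(G) = 3.
A valid 3-coloring: color 1: [7]; color 2: [4, 6, 8, 10, 11, 12]; color 3: [5, 9, 13, 14, 15, 16].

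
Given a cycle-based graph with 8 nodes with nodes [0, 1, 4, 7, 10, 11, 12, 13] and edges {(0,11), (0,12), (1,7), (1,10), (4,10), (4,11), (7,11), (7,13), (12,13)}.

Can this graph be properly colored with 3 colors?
Yes, G is 3-colorable

A valid 3-coloring: color 1: [10, 11, 12]; color 2: [0, 4, 7]; color 3: [1, 13].
(χ(G) = 3 ≤ 3.)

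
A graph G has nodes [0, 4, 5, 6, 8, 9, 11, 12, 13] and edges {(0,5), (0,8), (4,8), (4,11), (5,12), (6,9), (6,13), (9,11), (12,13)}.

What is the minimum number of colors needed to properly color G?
χ(G) = 3

Clique number ω(G) = 2 (lower bound: χ ≥ ω).
Odd cycle [0, 5, 12, 13, 6, 9, 11, 4, 8] needs 3 colors (χ ≥ 3).
The coloring below uses 3 colors, so χ(G) = 3.
A valid 3-coloring: color 1: [0, 4, 9, 13]; color 2: [6, 8, 11, 12]; color 3: [5].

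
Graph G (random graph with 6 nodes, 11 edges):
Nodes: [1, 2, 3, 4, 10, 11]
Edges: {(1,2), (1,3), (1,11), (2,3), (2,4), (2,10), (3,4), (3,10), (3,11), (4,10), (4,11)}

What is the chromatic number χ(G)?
χ(G) = 4

Clique number ω(G) = 4 (lower bound: χ ≥ ω).
The clique on [2, 3, 4, 10] has size 4, forcing χ ≥ 4, and the coloring below uses 4 colors, so χ(G) = 4.
A valid 4-coloring: color 1: [3]; color 2: [2, 11]; color 3: [1, 4]; color 4: [10].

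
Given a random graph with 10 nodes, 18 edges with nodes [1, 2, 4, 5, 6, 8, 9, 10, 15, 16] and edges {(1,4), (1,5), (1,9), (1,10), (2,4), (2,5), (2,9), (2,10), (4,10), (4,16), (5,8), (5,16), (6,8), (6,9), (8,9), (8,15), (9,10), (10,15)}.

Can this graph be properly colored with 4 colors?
A valid 4-coloring: color 1: [4, 5, 9, 15]; color 2: [8, 10, 16]; color 3: [1, 2, 6].
(χ(G) = 3 ≤ 4.)

Yes, G is 4-colorable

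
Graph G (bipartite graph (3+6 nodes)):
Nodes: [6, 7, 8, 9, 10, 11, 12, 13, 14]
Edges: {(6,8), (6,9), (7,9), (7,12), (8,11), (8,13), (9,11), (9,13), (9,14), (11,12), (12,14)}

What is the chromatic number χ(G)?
χ(G) = 2

Clique number ω(G) = 2 (lower bound: χ ≥ ω).
The graph is bipartite (no odd cycle), so 2 colors suffice: χ(G) = 2.
A valid 2-coloring: color 1: [8, 9, 10, 12]; color 2: [6, 7, 11, 13, 14].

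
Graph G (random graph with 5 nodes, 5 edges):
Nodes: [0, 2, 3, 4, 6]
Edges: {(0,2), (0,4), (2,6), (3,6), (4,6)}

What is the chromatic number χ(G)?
χ(G) = 2

Clique number ω(G) = 2 (lower bound: χ ≥ ω).
The graph is bipartite (no odd cycle), so 2 colors suffice: χ(G) = 2.
A valid 2-coloring: color 1: [0, 6]; color 2: [2, 3, 4].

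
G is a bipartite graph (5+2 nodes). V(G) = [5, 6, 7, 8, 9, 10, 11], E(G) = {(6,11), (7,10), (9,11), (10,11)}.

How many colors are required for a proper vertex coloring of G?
Clique number ω(G) = 2 (lower bound: χ ≥ ω).
The graph is bipartite (no odd cycle), so 2 colors suffice: χ(G) = 2.
A valid 2-coloring: color 1: [5, 7, 8, 11]; color 2: [6, 9, 10].

χ(G) = 2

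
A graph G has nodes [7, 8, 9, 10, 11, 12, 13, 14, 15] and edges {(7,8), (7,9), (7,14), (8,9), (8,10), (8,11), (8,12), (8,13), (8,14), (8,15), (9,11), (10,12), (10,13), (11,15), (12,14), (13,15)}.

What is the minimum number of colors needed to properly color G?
χ(G) = 3

Clique number ω(G) = 3 (lower bound: χ ≥ ω).
The clique on [7, 8, 9] has size 3, forcing χ ≥ 3, and the coloring below uses 3 colors, so χ(G) = 3.
A valid 3-coloring: color 1: [8]; color 2: [9, 10, 14, 15]; color 3: [7, 11, 12, 13].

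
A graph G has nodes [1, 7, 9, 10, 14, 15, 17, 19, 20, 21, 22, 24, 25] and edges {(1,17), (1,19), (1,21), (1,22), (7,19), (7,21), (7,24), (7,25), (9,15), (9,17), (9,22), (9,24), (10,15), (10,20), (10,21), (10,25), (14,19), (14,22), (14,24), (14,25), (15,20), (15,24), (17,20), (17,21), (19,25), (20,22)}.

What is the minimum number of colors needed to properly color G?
Clique number ω(G) = 3 (lower bound: χ ≥ ω).
The clique on [1, 17, 21] has size 3, forcing χ ≥ 3, and the coloring below uses 3 colors, so χ(G) = 3.
A valid 3-coloring: color 1: [19, 20, 21, 24]; color 2: [15, 17, 22, 25]; color 3: [1, 7, 9, 10, 14].

χ(G) = 3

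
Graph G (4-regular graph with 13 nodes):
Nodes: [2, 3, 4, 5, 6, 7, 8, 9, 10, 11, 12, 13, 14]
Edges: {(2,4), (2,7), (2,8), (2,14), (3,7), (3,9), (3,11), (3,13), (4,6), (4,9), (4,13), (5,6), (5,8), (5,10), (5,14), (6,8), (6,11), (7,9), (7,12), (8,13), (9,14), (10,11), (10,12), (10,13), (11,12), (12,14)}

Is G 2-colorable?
No, G is not 2-colorable

The clique on vertices [3, 7, 9] has size 3 > 2, so it alone needs 3 colors.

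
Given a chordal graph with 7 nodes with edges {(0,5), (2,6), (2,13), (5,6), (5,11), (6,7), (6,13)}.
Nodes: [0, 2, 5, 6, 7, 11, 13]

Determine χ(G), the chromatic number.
Clique number ω(G) = 3 (lower bound: χ ≥ ω).
The clique on [2, 6, 13] has size 3, forcing χ ≥ 3, and the coloring below uses 3 colors, so χ(G) = 3.
A valid 3-coloring: color 1: [0, 6, 11]; color 2: [5, 7, 13]; color 3: [2].

χ(G) = 3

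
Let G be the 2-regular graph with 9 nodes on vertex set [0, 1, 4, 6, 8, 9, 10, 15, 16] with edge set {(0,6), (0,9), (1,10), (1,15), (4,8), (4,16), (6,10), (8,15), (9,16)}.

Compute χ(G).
χ(G) = 3

Clique number ω(G) = 2 (lower bound: χ ≥ ω).
Odd cycle [0, 9, 16, 4, 8, 15, 1, 10, 6] needs 3 colors (χ ≥ 3).
The coloring below uses 3 colors, so χ(G) = 3.
A valid 3-coloring: color 1: [0, 8, 10, 16]; color 2: [4, 6, 9, 15]; color 3: [1].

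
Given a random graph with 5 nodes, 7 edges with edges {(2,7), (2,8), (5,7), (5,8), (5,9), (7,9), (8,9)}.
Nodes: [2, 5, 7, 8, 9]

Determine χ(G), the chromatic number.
χ(G) = 3

Clique number ω(G) = 3 (lower bound: χ ≥ ω).
The clique on [5, 8, 9] has size 3, forcing χ ≥ 3, and the coloring below uses 3 colors, so χ(G) = 3.
A valid 3-coloring: color 1: [2, 5]; color 2: [7, 8]; color 3: [9].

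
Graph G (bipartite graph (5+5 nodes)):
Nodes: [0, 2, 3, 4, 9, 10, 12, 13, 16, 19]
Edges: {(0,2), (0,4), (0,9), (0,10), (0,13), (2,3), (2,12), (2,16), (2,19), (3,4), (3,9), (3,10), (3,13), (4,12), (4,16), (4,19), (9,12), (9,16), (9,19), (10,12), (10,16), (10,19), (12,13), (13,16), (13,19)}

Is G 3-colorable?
Yes, G is 3-colorable

A valid 3-coloring: color 1: [2, 4, 9, 10, 13]; color 2: [0, 3, 12, 16, 19].
(χ(G) = 2 ≤ 3.)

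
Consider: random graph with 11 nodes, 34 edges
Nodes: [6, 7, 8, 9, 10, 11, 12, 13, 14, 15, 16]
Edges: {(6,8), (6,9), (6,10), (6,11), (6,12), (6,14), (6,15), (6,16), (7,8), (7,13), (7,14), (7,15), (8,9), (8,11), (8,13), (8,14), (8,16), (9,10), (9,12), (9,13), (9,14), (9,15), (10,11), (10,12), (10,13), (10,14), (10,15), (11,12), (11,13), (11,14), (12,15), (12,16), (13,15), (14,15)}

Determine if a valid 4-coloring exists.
The clique on vertices [6, 9, 10, 12, 15] has size 5 > 4, so it alone needs 5 colors.

No, G is not 4-colorable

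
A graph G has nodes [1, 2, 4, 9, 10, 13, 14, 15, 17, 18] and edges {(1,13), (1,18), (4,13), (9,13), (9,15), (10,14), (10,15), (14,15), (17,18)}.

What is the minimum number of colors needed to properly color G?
Clique number ω(G) = 3 (lower bound: χ ≥ ω).
The clique on [10, 14, 15] has size 3, forcing χ ≥ 3, and the coloring below uses 3 colors, so χ(G) = 3.
A valid 3-coloring: color 1: [2, 13, 15, 18]; color 2: [1, 4, 9, 14, 17]; color 3: [10].

χ(G) = 3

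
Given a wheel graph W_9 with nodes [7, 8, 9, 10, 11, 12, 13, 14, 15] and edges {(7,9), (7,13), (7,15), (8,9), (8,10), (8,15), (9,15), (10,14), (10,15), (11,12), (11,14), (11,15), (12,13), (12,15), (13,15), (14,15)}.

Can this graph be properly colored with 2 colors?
The clique on vertices [7, 9, 15] has size 3 > 2, so it alone needs 3 colors.

No, G is not 2-colorable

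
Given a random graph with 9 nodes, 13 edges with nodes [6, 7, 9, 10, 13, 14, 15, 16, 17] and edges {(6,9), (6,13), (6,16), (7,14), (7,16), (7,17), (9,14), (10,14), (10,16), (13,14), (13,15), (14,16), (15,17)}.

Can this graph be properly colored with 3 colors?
A valid 3-coloring: color 1: [6, 14, 17]; color 2: [9, 13, 16]; color 3: [7, 10, 15].
(χ(G) = 3 ≤ 3.)

Yes, G is 3-colorable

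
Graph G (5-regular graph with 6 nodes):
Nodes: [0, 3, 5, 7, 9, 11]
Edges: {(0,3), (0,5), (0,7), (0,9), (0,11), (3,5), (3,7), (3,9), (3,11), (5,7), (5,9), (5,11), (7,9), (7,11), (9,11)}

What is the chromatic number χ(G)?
χ(G) = 6

Clique number ω(G) = 6 (lower bound: χ ≥ ω).
The clique on [0, 3, 5, 7, 9, 11] has size 6, forcing χ ≥ 6, and the coloring below uses 6 colors, so χ(G) = 6.
A valid 6-coloring: color 1: [0]; color 2: [3]; color 3: [9]; color 4: [7]; color 5: [5]; color 6: [11].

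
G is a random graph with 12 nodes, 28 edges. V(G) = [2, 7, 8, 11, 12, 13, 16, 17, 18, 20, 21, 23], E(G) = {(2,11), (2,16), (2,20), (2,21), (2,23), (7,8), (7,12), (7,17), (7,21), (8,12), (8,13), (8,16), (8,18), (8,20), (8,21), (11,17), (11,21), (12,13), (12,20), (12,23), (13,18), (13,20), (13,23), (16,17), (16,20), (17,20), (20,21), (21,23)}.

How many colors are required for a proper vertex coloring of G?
χ(G) = 4

Clique number ω(G) = 4 (lower bound: χ ≥ ω).
The clique on [8, 12, 13, 20] has size 4, forcing χ ≥ 4, and the coloring below uses 4 colors, so χ(G) = 4.
A valid 4-coloring: color 1: [2, 8, 17]; color 2: [7, 11, 18, 20, 23]; color 3: [13, 16, 21]; color 4: [12].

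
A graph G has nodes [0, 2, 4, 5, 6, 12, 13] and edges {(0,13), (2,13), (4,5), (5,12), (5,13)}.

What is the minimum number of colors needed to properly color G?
χ(G) = 2

Clique number ω(G) = 2 (lower bound: χ ≥ ω).
The graph is bipartite (no odd cycle), so 2 colors suffice: χ(G) = 2.
A valid 2-coloring: color 1: [0, 2, 5, 6]; color 2: [4, 12, 13].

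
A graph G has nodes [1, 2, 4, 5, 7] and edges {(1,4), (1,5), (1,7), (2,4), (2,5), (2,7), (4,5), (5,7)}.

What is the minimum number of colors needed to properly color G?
Clique number ω(G) = 3 (lower bound: χ ≥ ω).
The clique on [1, 4, 5] has size 3, forcing χ ≥ 3, and the coloring below uses 3 colors, so χ(G) = 3.
A valid 3-coloring: color 1: [5]; color 2: [4, 7]; color 3: [1, 2].

χ(G) = 3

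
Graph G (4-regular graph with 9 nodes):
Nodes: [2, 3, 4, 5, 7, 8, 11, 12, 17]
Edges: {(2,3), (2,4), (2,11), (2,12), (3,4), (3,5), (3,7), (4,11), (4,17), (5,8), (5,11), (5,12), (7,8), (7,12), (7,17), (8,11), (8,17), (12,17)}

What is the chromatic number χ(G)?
χ(G) = 3

Clique number ω(G) = 3 (lower bound: χ ≥ ω).
The clique on [2, 3, 4] has size 3, forcing χ ≥ 3, and the coloring below uses 3 colors, so χ(G) = 3.
A valid 3-coloring: color 1: [3, 11, 17]; color 2: [4, 8, 12]; color 3: [2, 5, 7].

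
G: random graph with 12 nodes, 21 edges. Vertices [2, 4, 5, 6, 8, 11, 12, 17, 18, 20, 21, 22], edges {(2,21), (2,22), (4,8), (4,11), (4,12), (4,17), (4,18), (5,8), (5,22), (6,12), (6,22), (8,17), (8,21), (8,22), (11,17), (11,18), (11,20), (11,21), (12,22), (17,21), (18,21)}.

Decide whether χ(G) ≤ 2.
No, G is not 2-colorable

The clique on vertices [4, 8, 17] has size 3 > 2, so it alone needs 3 colors.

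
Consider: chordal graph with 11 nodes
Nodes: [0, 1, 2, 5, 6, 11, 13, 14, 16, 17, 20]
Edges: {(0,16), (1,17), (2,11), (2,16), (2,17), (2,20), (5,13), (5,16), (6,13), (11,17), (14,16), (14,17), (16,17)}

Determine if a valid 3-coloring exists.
A valid 3-coloring: color 1: [0, 5, 6, 17, 20]; color 2: [1, 11, 13, 16]; color 3: [2, 14].
(χ(G) = 3 ≤ 3.)

Yes, G is 3-colorable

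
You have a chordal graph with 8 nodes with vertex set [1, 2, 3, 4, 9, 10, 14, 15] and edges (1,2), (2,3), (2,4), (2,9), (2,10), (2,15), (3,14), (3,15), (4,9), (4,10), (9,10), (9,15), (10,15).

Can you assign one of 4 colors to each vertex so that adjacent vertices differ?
Yes, G is 4-colorable

A valid 4-coloring: color 1: [2, 14]; color 2: [1, 4, 15]; color 3: [3, 9]; color 4: [10].
(χ(G) = 4 ≤ 4.)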